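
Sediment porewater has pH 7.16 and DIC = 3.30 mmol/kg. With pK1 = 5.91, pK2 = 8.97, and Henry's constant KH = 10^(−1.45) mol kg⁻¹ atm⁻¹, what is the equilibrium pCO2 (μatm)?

pCO2 = 4880 μatm

α₀ = 1 / (1 + K1/[H⁺] + K1K2/[H⁺]²) = 1 / (1 + 10^+1.25 + 10^-0.56)
   = 1 / (1 + 17.783 + 0.27542) = 1/19.058 = 0.05247
[CO2*] = α₀ × DIC = 0.05247 × 3.30 = 0.1732 mmol/kg
pCO2 = [CO2*]/KH = 1.732×10^-4 / 3.548×10^-2 = 4880 μatm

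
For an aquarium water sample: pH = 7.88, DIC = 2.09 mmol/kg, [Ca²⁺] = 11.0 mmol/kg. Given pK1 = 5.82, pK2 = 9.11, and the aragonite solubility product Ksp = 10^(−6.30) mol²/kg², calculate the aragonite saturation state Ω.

Ω = 2.53

α₂ = 1 / (1 + [H⁺]/K2 + [H⁺]²/(K1K2)) = 1 / (1 + 10^+1.23 + 10^-0.83)
   = 1 / (1 + 16.982 + 0.14791) = 1/18.130 = 0.05516
[CO3²⁻] = α₂ × DIC = 0.05516 × 2.09 = 0.1153 mmol/kg
Ksp = 10^(−6.30) = 5.012×10^-7
Ω = [Ca²⁺][CO3²⁻]/Ksp = (11.0×10^-3)(1.153×10^-4) / 5.012×10^-7 = 2.53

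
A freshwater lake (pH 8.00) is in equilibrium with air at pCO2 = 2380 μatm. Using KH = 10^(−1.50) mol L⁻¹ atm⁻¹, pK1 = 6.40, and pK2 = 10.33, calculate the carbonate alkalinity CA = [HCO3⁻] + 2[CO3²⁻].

CA = 3.02 mmol/L

[CO2*] = KH · pCO2 = 10^(−1.50) × 2380×10^-6 = 7.526×10^-5 mol/L
α₀ = 1/(1 + K1/[H⁺] + K1K2/[H⁺]²) = 1/(1 + 10^+1.60 + 10^-0.73) = 0.02439
DIC = [CO2*]/α₀ = 7.526×10^-5 / 0.02439 = 3.086 mmol/L
CA = (α₁ + 2α₂)·DIC = (0.9711 + 2×0.004542) × 3.086 = 3.02 mmol/L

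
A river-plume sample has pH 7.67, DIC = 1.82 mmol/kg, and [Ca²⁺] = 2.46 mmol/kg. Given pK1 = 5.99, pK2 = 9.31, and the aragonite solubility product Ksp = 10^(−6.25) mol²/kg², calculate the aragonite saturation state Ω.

Ω = 0.175

α₂ = 1 / (1 + [H⁺]/K2 + [H⁺]²/(K1K2)) = 1 / (1 + 10^+1.64 + 10^-0.04)
   = 1 / (1 + 43.652 + 0.91201) = 1/45.564 = 0.02195
[CO3²⁻] = α₂ × DIC = 0.02195 × 1.82 = 0.03994 mmol/kg
Ksp = 10^(−6.25) = 5.623×10^-7
Ω = [Ca²⁺][CO3²⁻]/Ksp = (2.46×10^-3)(3.994×10^-5) / 5.623×10^-7 = 0.175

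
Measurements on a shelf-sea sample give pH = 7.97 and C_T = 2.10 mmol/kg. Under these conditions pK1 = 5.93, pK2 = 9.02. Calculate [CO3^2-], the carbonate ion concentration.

[CO3²⁻] = 0.170 mmol/kg

α₂ = 1 / (1 + [H⁺]/K2 + [H⁺]²/(K1K2)) = 1 / (1 + 10^+1.05 + 10^-0.99)
   = 1 / (1 + 11.220 + 0.10233) = 1/12.323 = 0.08115
[CO3²⁻] = α₂ × DIC = 0.08115 × 2.10 = 0.170 mmol/kg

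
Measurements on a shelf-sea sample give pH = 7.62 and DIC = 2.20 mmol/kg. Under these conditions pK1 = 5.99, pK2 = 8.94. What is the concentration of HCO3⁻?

α₁ = 1 / (1 + [H⁺]/K1 + K2/[H⁺]) = 1 / (1 + 10^-1.63 + 10^-1.32)
   = 1 / (1 + 0.023442 + 0.047863) = 1/1.0713 = 0.9334
[HCO3⁻] = α₁ × DIC = 0.9334 × 2.20 = 2.05 mmol/kg

[HCO3⁻] = 2.05 mmol/kg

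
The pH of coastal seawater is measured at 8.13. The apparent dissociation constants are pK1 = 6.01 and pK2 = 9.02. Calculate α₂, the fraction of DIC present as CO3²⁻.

α₂ = 0.113

α₂ = 1 / (1 + [H⁺]/K2 + [H⁺]²/(K1K2)) = 1 / (1 + 10^+0.89 + 10^-1.23)
   = 1 / (1 + 7.7625 + 0.058884) = 1/8.8214 = 0.1134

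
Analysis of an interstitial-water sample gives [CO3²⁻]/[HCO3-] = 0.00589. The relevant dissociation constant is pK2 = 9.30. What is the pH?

pH = 7.07

From K2 = [H⁺][CO3²⁻]/[HCO3-]:  pH = pK2 + log₁₀([CO3²⁻]/[HCO3-])
log₁₀(0.00589) = -2.230
pH = 9.30 + (-2.230) = 7.07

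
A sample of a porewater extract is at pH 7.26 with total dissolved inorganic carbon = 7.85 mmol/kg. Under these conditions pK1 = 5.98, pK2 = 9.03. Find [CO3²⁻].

[CO3²⁻] = 0.125 mmol/kg

α₂ = 1 / (1 + [H⁺]/K2 + [H⁺]²/(K1K2)) = 1 / (1 + 10^+1.77 + 10^+0.49)
   = 1 / (1 + 58.884 + 3.0903) = 1/62.975 = 0.01588
[CO3²⁻] = α₂ × DIC = 0.01588 × 7.85 = 0.125 mmol/kg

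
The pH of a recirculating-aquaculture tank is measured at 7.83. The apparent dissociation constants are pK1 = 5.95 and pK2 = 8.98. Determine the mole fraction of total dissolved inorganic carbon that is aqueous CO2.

α₀ = 0.0122

α₀ = 1 / (1 + K1/[H⁺] + K1K2/[H⁺]²) = 1 / (1 + 10^+1.88 + 10^+0.73)
   = 1 / (1 + 75.858 + 5.3703) = 1/82.228 = 0.01216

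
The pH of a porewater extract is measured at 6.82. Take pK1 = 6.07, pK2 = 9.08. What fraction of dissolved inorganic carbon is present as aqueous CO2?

α₀ = 0.150

α₀ = 1 / (1 + K1/[H⁺] + K1K2/[H⁺]²) = 1 / (1 + 10^+0.75 + 10^-1.51)
   = 1 / (1 + 5.6234 + 0.030903) = 1/6.6543 = 0.1503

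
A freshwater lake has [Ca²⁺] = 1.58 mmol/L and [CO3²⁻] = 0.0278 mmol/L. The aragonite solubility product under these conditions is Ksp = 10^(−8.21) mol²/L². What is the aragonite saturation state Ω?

Ω = 7.12

Ksp = 10^(−8.21) = 6.166×10^-9
Ω = [Ca²⁺][CO3²⁻]/Ksp = (1.58×10^-3)(0.0278×10^-3) / 6.166×10^-9 = 7.12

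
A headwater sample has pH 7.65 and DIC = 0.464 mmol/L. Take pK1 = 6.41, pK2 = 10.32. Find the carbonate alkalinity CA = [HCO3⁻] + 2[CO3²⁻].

CA = 0.440 mmol/L

CA = [HCO3⁻] + 2[CO3²⁻] = (α₁ + 2α₂)·DIC
At pH 7.65: [H⁺]/K1 = 10^-1.24 = 0.057544, K2/[H⁺] = 10^-2.67 = 0.0021380
α₁ = 1/(1 + 0.057544 + 0.0021380) = 1/1.0597 = 0.9437; α₂ = α₁·K2/[H⁺] = 0.002018
α₁ + 2α₂ = 0.9477
CA = 0.9477 × 0.464 = 0.440 mmol/L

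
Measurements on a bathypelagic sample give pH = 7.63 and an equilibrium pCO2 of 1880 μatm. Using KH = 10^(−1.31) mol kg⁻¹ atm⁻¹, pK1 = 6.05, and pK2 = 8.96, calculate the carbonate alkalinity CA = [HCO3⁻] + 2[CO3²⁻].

CA = 3.83 mmol/kg

[CO2*] = KH · pCO2 = 10^(−1.31) × 1880×10^-6 = 9.208×10^-5 mol/kg
α₀ = 1/(1 + K1/[H⁺] + K1K2/[H⁺]²) = 1/(1 + 10^+1.58 + 10^+0.25) = 0.02451
DIC = [CO2*]/α₀ = 9.208×10^-5 / 0.02451 = 3.757 mmol/kg
CA = (α₁ + 2α₂)·DIC = (0.9319 + 2×0.04359) × 3.757 = 3.83 mmol/kg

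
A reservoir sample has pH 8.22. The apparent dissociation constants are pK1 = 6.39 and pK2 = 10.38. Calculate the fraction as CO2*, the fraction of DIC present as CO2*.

α₀ = 1 / (1 + K1/[H⁺] + K1K2/[H⁺]²) = 1 / (1 + 10^+1.83 + 10^-0.33)
   = 1 / (1 + 67.608 + 0.46774) = 1/69.076 = 0.01448

α₀ = 0.0145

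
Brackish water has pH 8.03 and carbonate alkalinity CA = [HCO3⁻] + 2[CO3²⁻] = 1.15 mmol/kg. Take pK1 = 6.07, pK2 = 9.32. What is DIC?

DIC = 1.11 mmol/kg

CA = [HCO3⁻] + 2[CO3²⁻] = (α₁ + 2α₂)·DIC
At pH 8.03: [H⁺]/K1 = 10^-1.96 = 0.010965, K2/[H⁺] = 10^-1.29 = 0.051286
α₁ = 1/(1 + 0.010965 + 0.051286) = 1/1.0623 = 0.9414; α₂ = α₁·K2/[H⁺] = 0.04828
α₁ + 2α₂ = 1.0380
DIC = CA / (α₁ + 2α₂) = 1.15 / 1.0380 = 1.11 mmol/kg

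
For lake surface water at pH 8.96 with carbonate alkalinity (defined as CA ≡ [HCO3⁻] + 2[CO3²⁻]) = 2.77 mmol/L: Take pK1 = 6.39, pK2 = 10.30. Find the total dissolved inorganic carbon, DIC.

CA = [HCO3⁻] + 2[CO3²⁻] = (α₁ + 2α₂)·DIC
At pH 8.96: [H⁺]/K1 = 10^-2.57 = 0.0026915, K2/[H⁺] = 10^-1.34 = 0.045709
α₁ = 1/(1 + 0.0026915 + 0.045709) = 1/1.0484 = 0.9538; α₂ = α₁·K2/[H⁺] = 0.04360
α₁ + 2α₂ = 1.0410
DIC = CA / (α₁ + 2α₂) = 2.77 / 1.0410 = 2.66 mmol/L

DIC = 2.66 mmol/L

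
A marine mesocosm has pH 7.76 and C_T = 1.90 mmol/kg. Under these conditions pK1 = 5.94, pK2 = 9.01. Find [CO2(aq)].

[CO2*] = 0.0268 mmol/kg

α₀ = 1 / (1 + K1/[H⁺] + K1K2/[H⁺]²) = 1 / (1 + 10^+1.82 + 10^+0.57)
   = 1 / (1 + 66.069 + 3.7154) = 1/70.785 = 0.01413
[CO2*] = α₀ × DIC = 0.01413 × 1.90 = 0.0268 mmol/kg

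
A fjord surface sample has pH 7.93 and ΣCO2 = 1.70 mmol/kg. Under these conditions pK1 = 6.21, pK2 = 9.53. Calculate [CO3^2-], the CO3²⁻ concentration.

[CO3²⁻] = 0.0409 mmol/kg

α₂ = 1 / (1 + [H⁺]/K2 + [H⁺]²/(K1K2)) = 1 / (1 + 10^+1.60 + 10^-0.12)
   = 1 / (1 + 39.811 + 0.75858) = 1/41.569 = 0.02406
[CO3²⁻] = α₂ × DIC = 0.02406 × 1.70 = 0.0409 mmol/kg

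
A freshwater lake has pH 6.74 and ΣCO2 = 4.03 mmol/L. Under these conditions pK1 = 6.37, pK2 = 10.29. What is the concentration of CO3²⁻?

[CO3²⁻] = 0.796 μmol/L

α₂ = 1 / (1 + [H⁺]/K2 + [H⁺]²/(K1K2)) = 1 / (1 + 10^+3.55 + 10^+3.18)
   = 1 / (1 + 3548.1 + 1513.6) = 1/5062.7 = 0.0001975
[CO3²⁻] = α₂ × DIC = 0.0001975 × 4.03 = 0.000796 mmol/L = 0.796 μmol/L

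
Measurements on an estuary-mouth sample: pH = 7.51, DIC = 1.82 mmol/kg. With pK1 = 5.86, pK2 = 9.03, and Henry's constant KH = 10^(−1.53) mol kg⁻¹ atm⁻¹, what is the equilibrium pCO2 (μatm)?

pCO2 = 1310 μatm

α₀ = 1 / (1 + K1/[H⁺] + K1K2/[H⁺]²) = 1 / (1 + 10^+1.65 + 10^+0.13)
   = 1 / (1 + 44.668 + 1.3490) = 1/47.017 = 0.02127
[CO2*] = α₀ × DIC = 0.02127 × 1.82 = 0.03871 mmol/kg
pCO2 = [CO2*]/KH = 3.871×10^-5 / 2.951×10^-2 = 1310 μatm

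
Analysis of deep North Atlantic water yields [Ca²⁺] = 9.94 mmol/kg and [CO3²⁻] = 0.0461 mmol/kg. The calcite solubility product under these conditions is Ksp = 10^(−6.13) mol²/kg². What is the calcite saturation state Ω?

Ksp = 10^(−6.13) = 7.413×10^-7
Ω = [Ca²⁺][CO3²⁻]/Ksp = (9.94×10^-3)(0.0461×10^-3) / 7.413×10^-7 = 0.618

Ω = 0.618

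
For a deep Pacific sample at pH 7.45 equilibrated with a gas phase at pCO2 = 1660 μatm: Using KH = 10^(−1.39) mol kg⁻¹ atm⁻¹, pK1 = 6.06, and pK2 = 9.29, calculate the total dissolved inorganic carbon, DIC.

[CO2*] = KH · pCO2 = 10^(−1.39) × 1660×10^-6 = 6.763×10^-5 mol/kg
α₀ = 1/(1 + K1/[H⁺] + K1K2/[H⁺]²) = 1/(1 + 10^+1.39 + 10^-0.45) = 0.03861
DIC = [CO2*]/α₀ = 6.763×10^-5 / 0.03861 = 1.75 mmol/kg

DIC = 1.75 mmol/kg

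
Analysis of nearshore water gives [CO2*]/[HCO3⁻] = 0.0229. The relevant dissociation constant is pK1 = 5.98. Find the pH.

From K1 = [H⁺][HCO3⁻]/[CO2*]:  pH = pK1 − log₁₀([CO2*]/[HCO3⁻])
log₁₀(0.0229) = -1.640
pH = 5.98 − (-1.640) = 7.62

pH = 7.62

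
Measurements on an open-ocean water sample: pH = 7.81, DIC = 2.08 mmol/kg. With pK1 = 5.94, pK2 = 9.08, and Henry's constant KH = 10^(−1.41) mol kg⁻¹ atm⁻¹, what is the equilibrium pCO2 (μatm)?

pCO2 = 676 μatm

α₀ = 1 / (1 + K1/[H⁺] + K1K2/[H⁺]²) = 1 / (1 + 10^+1.87 + 10^+0.60)
   = 1 / (1 + 74.131 + 3.9811) = 1/79.112 = 0.01264
[CO2*] = α₀ × DIC = 0.01264 × 2.08 = 0.02629 mmol/kg
pCO2 = [CO2*]/KH = 2.629×10^-5 / 3.890×10^-2 = 676 μatm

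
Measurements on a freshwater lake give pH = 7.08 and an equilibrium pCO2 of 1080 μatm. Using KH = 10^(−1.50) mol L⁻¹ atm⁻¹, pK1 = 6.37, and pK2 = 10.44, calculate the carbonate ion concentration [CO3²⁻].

[CO3²⁻] = 0.0765 μmol/L

[CO2*] = KH · pCO2 = 10^(−1.50) × 1080×10^-6 = 3.415×10^-5 mol/L
α₀ = 1/(1 + K1/[H⁺] + K1K2/[H⁺]²) = 1/(1 + 10^+0.71 + 10^-2.65) = 0.1631
DIC = [CO2*]/α₀ = 3.415×10^-5 / 0.1631 = 0.2094 mmol/L
[CO3²⁻] = α₂·DIC; α₂ = 0.0003652, so [CO3²⁻] = 0.0003652 × 0.2094 = 7.65×10^-5 mmol/L = 0.0765 μmol/L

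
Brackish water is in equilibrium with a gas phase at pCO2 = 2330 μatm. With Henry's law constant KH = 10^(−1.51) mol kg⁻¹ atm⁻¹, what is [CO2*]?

[CO2*] = 72.0 μmol/kg

KH = 10^(−1.51) = 3.090×10^-2 mol kg⁻¹ atm⁻¹
[CO2*] = KH · pCO2 = 3.090×10^-2 × 2330×10^-6 atm = 7.20×10^-5 mol/kg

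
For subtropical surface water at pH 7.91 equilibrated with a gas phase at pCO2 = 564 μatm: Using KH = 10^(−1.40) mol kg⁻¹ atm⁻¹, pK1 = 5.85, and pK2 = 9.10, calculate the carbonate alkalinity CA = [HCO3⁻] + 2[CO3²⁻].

[CO2*] = KH · pCO2 = 10^(−1.40) × 564×10^-6 = 2.245×10^-5 mol/kg
α₀ = 1/(1 + K1/[H⁺] + K1K2/[H⁺]²) = 1/(1 + 10^+2.06 + 10^+0.87) = 0.008115
DIC = [CO2*]/α₀ = 2.245×10^-5 / 0.008115 = 2.767 mmol/kg
CA = (α₁ + 2α₂)·DIC = (0.9317 + 2×0.06016) × 2.767 = 2.91 mmol/kg

CA = 2.91 mmol/kg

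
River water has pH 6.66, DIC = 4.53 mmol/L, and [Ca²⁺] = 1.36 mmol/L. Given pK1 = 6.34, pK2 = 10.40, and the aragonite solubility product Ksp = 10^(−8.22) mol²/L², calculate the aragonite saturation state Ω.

Ω = 0.126

α₂ = 1 / (1 + [H⁺]/K2 + [H⁺]²/(K1K2)) = 1 / (1 + 10^+3.74 + 10^+3.42)
   = 1 / (1 + 5495.4 + 2630.3) = 1/8126.7 = 0.0001231
[CO3²⁻] = α₂ × DIC = 0.0001231 × 4.53 = 0.0005574 mmol/L = 0.5574 μmol/L
Ksp = 10^(−8.22) = 6.026×10^-9
Ω = [Ca²⁺][CO3²⁻]/Ksp = (1.36×10^-3)(5.574×10^-7) / 6.026×10^-9 = 0.126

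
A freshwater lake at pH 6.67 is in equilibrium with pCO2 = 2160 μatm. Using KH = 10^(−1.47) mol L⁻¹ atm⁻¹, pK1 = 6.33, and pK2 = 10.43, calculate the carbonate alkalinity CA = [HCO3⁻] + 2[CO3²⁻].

[CO2*] = KH · pCO2 = 10^(−1.47) × 2160×10^-6 = 7.319×10^-5 mol/L
α₀ = 1/(1 + K1/[H⁺] + K1K2/[H⁺]²) = 1/(1 + 10^+0.34 + 10^-3.42) = 0.3137
DIC = [CO2*]/α₀ = 7.319×10^-5 / 0.3137 = 0.2333 mmol/L
CA = (α₁ + 2α₂)·DIC = (0.6862 + 2×0.0001193) × 0.2333 = 0.160 mmol/L

CA = 0.160 mmol/L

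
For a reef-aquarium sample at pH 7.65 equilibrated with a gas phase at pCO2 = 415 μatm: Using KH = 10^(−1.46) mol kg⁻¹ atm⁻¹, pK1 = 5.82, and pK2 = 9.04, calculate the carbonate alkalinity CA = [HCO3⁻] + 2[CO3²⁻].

[CO2*] = KH · pCO2 = 10^(−1.46) × 415×10^-6 = 1.439×10^-5 mol/kg
α₀ = 1/(1 + K1/[H⁺] + K1K2/[H⁺]²) = 1/(1 + 10^+1.83 + 10^+0.44) = 0.01401
DIC = [CO2*]/α₀ = 1.439×10^-5 / 0.01401 = 1.027 mmol/kg
CA = (α₁ + 2α₂)·DIC = (0.9474 + 2×0.03859) × 1.027 = 1.05 mmol/kg

CA = 1.05 mmol/kg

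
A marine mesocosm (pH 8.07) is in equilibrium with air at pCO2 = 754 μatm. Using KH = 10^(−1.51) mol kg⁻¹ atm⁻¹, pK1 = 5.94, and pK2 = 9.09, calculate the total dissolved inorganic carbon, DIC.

[CO2*] = KH · pCO2 = 10^(−1.51) × 754×10^-6 = 2.330×10^-5 mol/kg
α₀ = 1/(1 + K1/[H⁺] + K1K2/[H⁺]²) = 1/(1 + 10^+2.13 + 10^+1.11) = 0.006721
DIC = [CO2*]/α₀ = 2.330×10^-5 / 0.006721 = 3.47 mmol/kg

DIC = 3.47 mmol/kg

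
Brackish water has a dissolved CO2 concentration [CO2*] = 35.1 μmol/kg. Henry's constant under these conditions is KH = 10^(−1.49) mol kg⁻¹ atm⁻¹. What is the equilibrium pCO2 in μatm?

KH = 10^(−1.49) = 3.236×10^-2 mol kg⁻¹ atm⁻¹
pCO2 = [CO2*]/KH = 35.1×10^-6 / 3.236×10^-2 = 1.08×10^-3 atm = 1080 μatm

pCO2 = 1080 μatm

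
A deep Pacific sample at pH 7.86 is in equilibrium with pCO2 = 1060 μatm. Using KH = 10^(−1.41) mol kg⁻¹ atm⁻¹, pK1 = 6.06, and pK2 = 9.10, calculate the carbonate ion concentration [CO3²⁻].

[CO2*] = KH · pCO2 = 10^(−1.41) × 1060×10^-6 = 4.124×10^-5 mol/kg
α₀ = 1/(1 + K1/[H⁺] + K1K2/[H⁺]²) = 1/(1 + 10^+1.80 + 10^+0.56) = 0.01477
DIC = [CO2*]/α₀ = 4.124×10^-5 / 0.01477 = 2.793 mmol/kg
[CO3²⁻] = α₂·DIC; α₂ = 0.05361, so [CO3²⁻] = 0.05361 × 2.793 = 0.150 mmol/kg

[CO3²⁻] = 0.150 mmol/kg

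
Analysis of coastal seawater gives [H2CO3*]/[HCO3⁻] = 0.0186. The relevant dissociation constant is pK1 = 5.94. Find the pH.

pH = 7.67

From K1 = [H⁺][HCO3⁻]/[H2CO3*]:  pH = pK1 − log₁₀([H2CO3*]/[HCO3⁻])
log₁₀(0.0186) = -1.730
pH = 5.94 − (-1.730) = 7.67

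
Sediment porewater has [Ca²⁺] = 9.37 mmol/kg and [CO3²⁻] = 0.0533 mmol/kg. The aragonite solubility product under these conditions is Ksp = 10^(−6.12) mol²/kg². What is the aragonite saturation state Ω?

Ω = 0.658

Ksp = 10^(−6.12) = 7.586×10^-7
Ω = [Ca²⁺][CO3²⁻]/Ksp = (9.37×10^-3)(0.0533×10^-3) / 7.586×10^-7 = 0.658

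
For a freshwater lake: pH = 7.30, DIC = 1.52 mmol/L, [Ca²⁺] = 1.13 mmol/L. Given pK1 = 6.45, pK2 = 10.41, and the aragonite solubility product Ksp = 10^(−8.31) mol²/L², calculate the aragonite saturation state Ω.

α₂ = 1 / (1 + [H⁺]/K2 + [H⁺]²/(K1K2)) = 1 / (1 + 10^+3.11 + 10^+2.26)
   = 1 / (1 + 1288.2 + 181.97) = 1/1471.2 = 0.0006797
[CO3²⁻] = α₂ × DIC = 0.0006797 × 1.52 = 0.001033 mmol/L = 1.033 μmol/L
Ksp = 10^(−8.31) = 4.898×10^-9
Ω = [Ca²⁺][CO3²⁻]/Ksp = (1.13×10^-3)(1.033×10^-6) / 4.898×10^-9 = 0.238

Ω = 0.238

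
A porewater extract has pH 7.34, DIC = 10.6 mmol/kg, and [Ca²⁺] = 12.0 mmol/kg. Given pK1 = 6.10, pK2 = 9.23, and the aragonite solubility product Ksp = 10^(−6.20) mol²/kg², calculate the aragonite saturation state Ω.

Ω = 2.43

α₂ = 1 / (1 + [H⁺]/K2 + [H⁺]²/(K1K2)) = 1 / (1 + 10^+1.89 + 10^+0.65)
   = 1 / (1 + 77.625 + 4.4668) = 1/83.092 = 0.01203
[CO3²⁻] = α₂ × DIC = 0.01203 × 10.6 = 0.1276 mmol/kg
Ksp = 10^(−6.20) = 6.310×10^-7
Ω = [Ca²⁺][CO3²⁻]/Ksp = (12.0×10^-3)(1.276×10^-4) / 6.310×10^-7 = 2.43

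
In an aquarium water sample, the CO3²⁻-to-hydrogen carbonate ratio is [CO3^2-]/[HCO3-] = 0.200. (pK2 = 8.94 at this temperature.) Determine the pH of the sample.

From K2 = [H⁺][CO3^2-]/[HCO3-]:  pH = pK2 + log₁₀([CO3^2-]/[HCO3-])
log₁₀(0.200) = -0.699
pH = 8.94 + (-0.699) = 8.24

pH = 8.24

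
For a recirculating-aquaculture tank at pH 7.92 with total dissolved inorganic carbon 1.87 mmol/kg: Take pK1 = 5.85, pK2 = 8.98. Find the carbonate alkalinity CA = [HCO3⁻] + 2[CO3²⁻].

CA = 2.00 mmol/kg

CA = [HCO3⁻] + 2[CO3²⁻] = (α₁ + 2α₂)·DIC
At pH 7.92: [H⁺]/K1 = 10^-2.07 = 0.0085114, K2/[H⁺] = 10^-1.06 = 0.087096
α₁ = 1/(1 + 0.0085114 + 0.087096) = 1/1.0956 = 0.9127; α₂ = α₁·K2/[H⁺] = 0.07950
α₁ + 2α₂ = 1.0717
CA = 1.0717 × 1.87 = 2.00 mmol/kg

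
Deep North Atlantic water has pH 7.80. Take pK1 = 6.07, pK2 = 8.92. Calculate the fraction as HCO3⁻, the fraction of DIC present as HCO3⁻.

α₁ = 0.914

α₁ = 1 / (1 + [H⁺]/K1 + K2/[H⁺]) = 1 / (1 + 10^-1.73 + 10^-1.12)
   = 1 / (1 + 0.018621 + 0.075858) = 1/1.0945 = 0.9137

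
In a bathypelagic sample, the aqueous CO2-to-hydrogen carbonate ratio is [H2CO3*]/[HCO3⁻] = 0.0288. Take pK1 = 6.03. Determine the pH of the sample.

From K1 = [H⁺][HCO3⁻]/[H2CO3*]:  pH = pK1 − log₁₀([H2CO3*]/[HCO3⁻])
log₁₀(0.0288) = -1.541
pH = 6.03 − (-1.541) = 7.57

pH = 7.57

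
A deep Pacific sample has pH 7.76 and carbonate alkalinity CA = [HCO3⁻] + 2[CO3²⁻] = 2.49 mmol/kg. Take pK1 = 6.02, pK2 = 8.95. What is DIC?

DIC = 2.39 mmol/kg

CA = [HCO3⁻] + 2[CO3²⁻] = (α₁ + 2α₂)·DIC
At pH 7.76: [H⁺]/K1 = 10^-1.74 = 0.018197, K2/[H⁺] = 10^-1.19 = 0.064565
α₁ = 1/(1 + 0.018197 + 0.064565) = 1/1.0828 = 0.9236; α₂ = α₁·K2/[H⁺] = 0.05963
α₁ + 2α₂ = 1.0428
DIC = CA / (α₁ + 2α₂) = 2.49 / 1.0428 = 2.39 mmol/kg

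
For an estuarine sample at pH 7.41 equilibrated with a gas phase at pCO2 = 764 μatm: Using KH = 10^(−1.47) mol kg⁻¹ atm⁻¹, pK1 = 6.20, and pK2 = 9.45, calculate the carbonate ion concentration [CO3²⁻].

[CO3²⁻] = 3.83 μmol/kg

[CO2*] = KH · pCO2 = 10^(−1.47) × 764×10^-6 = 2.589×10^-5 mol/kg
α₀ = 1/(1 + K1/[H⁺] + K1K2/[H⁺]²) = 1/(1 + 10^+1.21 + 10^-0.83) = 0.05758
DIC = [CO2*]/α₀ = 2.589×10^-5 / 0.05758 = 0.4496 mmol/kg
[CO3²⁻] = α₂·DIC; α₂ = 0.008517, so [CO3²⁻] = 0.008517 × 0.4496 = 0.00383 mmol/kg = 3.83 μmol/kg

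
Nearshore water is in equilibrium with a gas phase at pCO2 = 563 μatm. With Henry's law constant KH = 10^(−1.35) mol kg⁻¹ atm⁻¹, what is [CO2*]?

[CO2*] = 25.1 μmol/kg

KH = 10^(−1.35) = 4.467×10^-2 mol kg⁻¹ atm⁻¹
[CO2*] = KH · pCO2 = 4.467×10^-2 × 563×10^-6 atm = 2.51×10^-5 mol/kg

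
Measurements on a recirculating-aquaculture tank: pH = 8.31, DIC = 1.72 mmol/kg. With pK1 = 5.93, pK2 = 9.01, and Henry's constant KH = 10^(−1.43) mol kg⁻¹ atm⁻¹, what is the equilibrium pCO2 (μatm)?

α₀ = 1 / (1 + K1/[H⁺] + K1K2/[H⁺]²) = 1 / (1 + 10^+2.38 + 10^+1.68)
   = 1 / (1 + 239.88 + 47.863) = 1/288.75 = 0.003463
[CO2*] = α₀ × DIC = 0.003463 × 1.72 = 0.005957 mmol/kg = 5.957 μmol/kg
pCO2 = [CO2*]/KH = 5.957×10^-6 / 3.715×10^-2 = 160 μatm

pCO2 = 160 μatm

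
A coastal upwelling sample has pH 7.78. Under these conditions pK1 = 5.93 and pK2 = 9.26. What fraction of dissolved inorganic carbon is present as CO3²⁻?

α₂ = 1 / (1 + [H⁺]/K2 + [H⁺]²/(K1K2)) = 1 / (1 + 10^+1.48 + 10^-0.37)
   = 1 / (1 + 30.200 + 0.42658) = 1/31.626 = 0.03162

α₂ = 0.0316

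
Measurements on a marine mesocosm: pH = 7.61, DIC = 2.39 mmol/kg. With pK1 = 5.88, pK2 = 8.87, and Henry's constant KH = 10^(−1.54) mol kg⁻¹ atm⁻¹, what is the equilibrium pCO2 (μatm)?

pCO2 = 1440 μatm

α₀ = 1 / (1 + K1/[H⁺] + K1K2/[H⁺]²) = 1 / (1 + 10^+1.73 + 10^+0.47)
   = 1 / (1 + 53.703 + 2.9512) = 1/57.654 = 0.01734
[CO2*] = α₀ × DIC = 0.01734 × 2.39 = 0.04145 mmol/kg
pCO2 = [CO2*]/KH = 4.145×10^-5 / 2.884×10^-2 = 1440 μatm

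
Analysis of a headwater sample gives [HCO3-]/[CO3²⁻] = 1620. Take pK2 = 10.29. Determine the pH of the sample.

From K2 = [H⁺][CO3²⁻]/[HCO3-]:  pH = pK2 − log₁₀([HCO3-]/[CO3²⁻])
log₁₀(1620) = +3.210
pH = 10.29 − (+3.210) = 7.08

pH = 7.08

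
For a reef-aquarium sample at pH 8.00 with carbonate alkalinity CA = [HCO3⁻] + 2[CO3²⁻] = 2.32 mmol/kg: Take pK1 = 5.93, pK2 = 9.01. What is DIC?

DIC = 2.15 mmol/kg

CA = [HCO3⁻] + 2[CO3²⁻] = (α₁ + 2α₂)·DIC
At pH 8.00: [H⁺]/K1 = 10^-2.07 = 0.0085114, K2/[H⁺] = 10^-1.01 = 0.097724
α₁ = 1/(1 + 0.0085114 + 0.097724) = 1/1.1062 = 0.9040; α₂ = α₁·K2/[H⁺] = 0.08834
α₁ + 2α₂ = 1.0806
DIC = CA / (α₁ + 2α₂) = 2.32 / 1.0806 = 2.15 mmol/kg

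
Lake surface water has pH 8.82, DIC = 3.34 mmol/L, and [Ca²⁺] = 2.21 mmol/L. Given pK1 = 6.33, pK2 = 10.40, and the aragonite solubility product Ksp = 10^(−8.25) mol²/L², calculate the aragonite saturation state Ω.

α₂ = 1 / (1 + [H⁺]/K2 + [H⁺]²/(K1K2)) = 1 / (1 + 10^+1.58 + 10^-0.91)
   = 1 / (1 + 38.019 + 0.12303) = 1/39.142 = 0.02555
[CO3²⁻] = α₂ × DIC = 0.02555 × 3.34 = 0.08533 mmol/L
Ksp = 10^(−8.25) = 5.623×10^-9
Ω = [Ca²⁺][CO3²⁻]/Ksp = (2.21×10^-3)(8.533×10^-5) / 5.623×10^-9 = 33.5

Ω = 33.5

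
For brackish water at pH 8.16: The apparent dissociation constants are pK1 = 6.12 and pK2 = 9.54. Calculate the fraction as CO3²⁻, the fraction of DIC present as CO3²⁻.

α₂ = 0.0397

α₂ = 1 / (1 + [H⁺]/K2 + [H⁺]²/(K1K2)) = 1 / (1 + 10^+1.38 + 10^-0.66)
   = 1 / (1 + 23.988 + 0.21878) = 1/25.207 = 0.03967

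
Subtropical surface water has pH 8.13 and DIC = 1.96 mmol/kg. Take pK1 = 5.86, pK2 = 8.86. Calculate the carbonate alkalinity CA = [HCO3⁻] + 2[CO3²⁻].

CA = [HCO3⁻] + 2[CO3²⁻] = (α₁ + 2α₂)·DIC
At pH 8.13: [H⁺]/K1 = 10^-2.27 = 0.0053703, K2/[H⁺] = 10^-0.73 = 0.18621
α₁ = 1/(1 + 0.0053703 + 0.18621) = 1/1.1916 = 0.8392; α₂ = α₁·K2/[H⁺] = 0.1563
α₁ + 2α₂ = 1.1518
CA = 1.1518 × 1.96 = 2.26 mmol/kg

CA = 2.26 mmol/kg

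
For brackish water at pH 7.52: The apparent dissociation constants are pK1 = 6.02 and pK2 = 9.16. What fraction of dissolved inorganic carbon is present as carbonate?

α₂ = 0.0217

α₂ = 1 / (1 + [H⁺]/K2 + [H⁺]²/(K1K2)) = 1 / (1 + 10^+1.64 + 10^+0.14)
   = 1 / (1 + 43.652 + 1.3804) = 1/46.032 = 0.02172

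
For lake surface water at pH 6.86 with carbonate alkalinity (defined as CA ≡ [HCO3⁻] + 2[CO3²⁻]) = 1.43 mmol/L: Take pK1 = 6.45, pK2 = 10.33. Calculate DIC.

CA = [HCO3⁻] + 2[CO3²⁻] = (α₁ + 2α₂)·DIC
At pH 6.86: [H⁺]/K1 = 10^-0.41 = 0.38905, K2/[H⁺] = 10^-3.47 = 0.00033884
α₁ = 1/(1 + 0.38905 + 0.00033884) = 1/1.3894 = 0.7197; α₂ = α₁·K2/[H⁺] = 0.0002439
α₁ + 2α₂ = 0.7202
DIC = CA / (α₁ + 2α₂) = 1.43 / 0.7202 = 1.99 mmol/L

DIC = 1.99 mmol/L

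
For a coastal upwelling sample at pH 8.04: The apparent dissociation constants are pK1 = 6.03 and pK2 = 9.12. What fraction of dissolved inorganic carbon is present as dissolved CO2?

α₀ = 0.00894

α₀ = 1 / (1 + K1/[H⁺] + K1K2/[H⁺]²) = 1 / (1 + 10^+2.01 + 10^+0.93)
   = 1 / (1 + 102.33 + 8.5114) = 1/111.84 = 0.008941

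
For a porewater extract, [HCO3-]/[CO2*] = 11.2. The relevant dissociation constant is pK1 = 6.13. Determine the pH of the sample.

From K1 = [H⁺][HCO3-]/[CO2*]:  pH = pK1 + log₁₀([HCO3-]/[CO2*])
log₁₀(11.2) = +1.049
pH = 6.13 + (+1.049) = 7.18

pH = 7.18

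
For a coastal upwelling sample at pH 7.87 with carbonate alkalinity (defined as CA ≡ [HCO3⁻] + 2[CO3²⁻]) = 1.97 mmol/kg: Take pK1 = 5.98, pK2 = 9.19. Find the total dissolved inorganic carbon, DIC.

DIC = 1.91 mmol/kg

CA = [HCO3⁻] + 2[CO3²⁻] = (α₁ + 2α₂)·DIC
At pH 7.87: [H⁺]/K1 = 10^-1.89 = 0.012882, K2/[H⁺] = 10^-1.32 = 0.047863
α₁ = 1/(1 + 0.012882 + 0.047863) = 1/1.0607 = 0.9427; α₂ = α₁·K2/[H⁺] = 0.04512
α₁ + 2α₂ = 1.0330
DIC = CA / (α₁ + 2α₂) = 1.97 / 1.0330 = 1.91 mmol/kg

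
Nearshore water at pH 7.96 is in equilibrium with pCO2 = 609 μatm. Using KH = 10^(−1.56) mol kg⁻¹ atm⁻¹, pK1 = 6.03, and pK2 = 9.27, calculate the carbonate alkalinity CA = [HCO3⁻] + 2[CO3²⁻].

[CO2*] = KH · pCO2 = 10^(−1.56) × 609×10^-6 = 1.677×10^-5 mol/kg
α₀ = 1/(1 + K1/[H⁺] + K1K2/[H⁺]²) = 1/(1 + 10^+1.93 + 10^+0.62) = 0.01108
DIC = [CO2*]/α₀ = 1.677×10^-5 / 0.01108 = 1.514 mmol/kg
CA = (α₁ + 2α₂)·DIC = (0.9427 + 2×0.04617) × 1.514 = 1.57 mmol/kg

CA = 1.57 mmol/kg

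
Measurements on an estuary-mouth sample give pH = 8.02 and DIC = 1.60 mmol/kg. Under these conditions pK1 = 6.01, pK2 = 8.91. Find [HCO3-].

α₁ = 1 / (1 + [H⁺]/K1 + K2/[H⁺]) = 1 / (1 + 10^-2.01 + 10^-0.89)
   = 1 / (1 + 0.0097724 + 0.12882) = 1/1.1386 = 0.8783
[HCO3⁻] = α₁ × DIC = 0.8783 × 1.60 = 1.41 mmol/kg

[HCO3⁻] = 1.41 mmol/kg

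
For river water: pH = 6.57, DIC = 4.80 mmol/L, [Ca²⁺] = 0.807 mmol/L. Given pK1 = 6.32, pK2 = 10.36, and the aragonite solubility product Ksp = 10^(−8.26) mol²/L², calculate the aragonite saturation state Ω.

α₂ = 1 / (1 + [H⁺]/K2 + [H⁺]²/(K1K2)) = 1 / (1 + 10^+3.79 + 10^+3.54)
   = 1 / (1 + 6166.0 + 3467.4) = 1/9634.3 = 0.0001038
[CO3²⁻] = α₂ × DIC = 0.0001038 × 4.80 = 0.0004982 mmol/L = 0.4982 μmol/L
Ksp = 10^(−8.26) = 5.495×10^-9
Ω = [Ca²⁺][CO3²⁻]/Ksp = (0.807×10^-3)(4.982×10^-7) / 5.495×10^-9 = 0.0732

Ω = 0.0732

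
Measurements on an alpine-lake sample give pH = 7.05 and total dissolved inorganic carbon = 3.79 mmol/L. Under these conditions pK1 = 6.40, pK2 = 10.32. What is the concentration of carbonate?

[CO3²⁻] = 1.66 μmol/L

α₂ = 1 / (1 + [H⁺]/K2 + [H⁺]²/(K1K2)) = 1 / (1 + 10^+3.27 + 10^+2.62)
   = 1 / (1 + 1862.1 + 416.87) = 1/2280.0 = 0.0004386
[CO3²⁻] = α₂ × DIC = 0.0004386 × 3.79 = 0.00166 mmol/L = 1.66 μmol/L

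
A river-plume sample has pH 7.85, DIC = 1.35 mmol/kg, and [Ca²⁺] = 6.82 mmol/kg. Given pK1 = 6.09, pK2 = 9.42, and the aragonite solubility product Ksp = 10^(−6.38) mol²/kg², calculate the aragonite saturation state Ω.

α₂ = 1 / (1 + [H⁺]/K2 + [H⁺]²/(K1K2)) = 1 / (1 + 10^+1.57 + 10^-0.19)
   = 1 / (1 + 37.154 + 0.64565) = 1/38.799 = 0.02577
[CO3²⁻] = α₂ × DIC = 0.02577 × 1.35 = 0.03479 mmol/kg
Ksp = 10^(−6.38) = 4.169×10^-7
Ω = [Ca²⁺][CO3²⁻]/Ksp = (6.82×10^-3)(3.479×10^-5) / 4.169×10^-7 = 0.569

Ω = 0.569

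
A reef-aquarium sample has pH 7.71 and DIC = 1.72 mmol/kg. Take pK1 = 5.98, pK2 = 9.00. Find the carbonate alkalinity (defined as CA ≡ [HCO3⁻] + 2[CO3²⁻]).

CA = 1.77 mmol/kg

CA = [HCO3⁻] + 2[CO3²⁻] = (α₁ + 2α₂)·DIC
At pH 7.71: [H⁺]/K1 = 10^-1.73 = 0.018621, K2/[H⁺] = 10^-1.29 = 0.051286
α₁ = 1/(1 + 0.018621 + 0.051286) = 1/1.0699 = 0.9347; α₂ = α₁·K2/[H⁺] = 0.04794
α₁ + 2α₂ = 1.0305
CA = 1.0305 × 1.72 = 1.77 mmol/kg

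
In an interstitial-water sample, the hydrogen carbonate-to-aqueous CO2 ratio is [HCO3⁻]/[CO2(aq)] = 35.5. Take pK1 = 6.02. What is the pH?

From K1 = [H⁺][HCO3⁻]/[CO2(aq)]:  pH = pK1 + log₁₀([HCO3⁻]/[CO2(aq)])
log₁₀(35.5) = +1.550
pH = 6.02 + (+1.550) = 7.57

pH = 7.57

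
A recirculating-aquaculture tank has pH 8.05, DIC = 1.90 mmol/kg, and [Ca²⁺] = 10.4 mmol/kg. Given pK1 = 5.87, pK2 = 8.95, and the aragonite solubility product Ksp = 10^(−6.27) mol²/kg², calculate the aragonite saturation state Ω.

α₂ = 1 / (1 + [H⁺]/K2 + [H⁺]²/(K1K2)) = 1 / (1 + 10^+0.90 + 10^-1.28)
   = 1 / (1 + 7.9433 + 0.052481) = 1/8.9958 = 0.1112
[CO3²⁻] = α₂ × DIC = 0.1112 × 1.90 = 0.2112 mmol/kg
Ksp = 10^(−6.27) = 5.370×10^-7
Ω = [Ca²⁺][CO3²⁻]/Ksp = (10.4×10^-3)(2.112×10^-4) / 5.370×10^-7 = 4.09

Ω = 4.09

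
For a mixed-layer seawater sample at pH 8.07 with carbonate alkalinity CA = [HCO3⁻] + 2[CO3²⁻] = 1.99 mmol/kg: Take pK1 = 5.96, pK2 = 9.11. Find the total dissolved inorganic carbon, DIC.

DIC = 1.85 mmol/kg

CA = [HCO3⁻] + 2[CO3²⁻] = (α₁ + 2α₂)·DIC
At pH 8.07: [H⁺]/K1 = 10^-2.11 = 0.0077625, K2/[H⁺] = 10^-1.04 = 0.091201
α₁ = 1/(1 + 0.0077625 + 0.091201) = 1/1.0990 = 0.9099; α₂ = α₁·K2/[H⁺] = 0.08299
α₁ + 2α₂ = 1.0759
DIC = CA / (α₁ + 2α₂) = 1.99 / 1.0759 = 1.85 mmol/kg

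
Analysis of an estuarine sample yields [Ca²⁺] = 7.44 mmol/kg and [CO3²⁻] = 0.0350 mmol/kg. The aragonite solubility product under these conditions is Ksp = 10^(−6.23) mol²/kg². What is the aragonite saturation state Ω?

Ω = 0.442

Ksp = 10^(−6.23) = 5.888×10^-7
Ω = [Ca²⁺][CO3²⁻]/Ksp = (7.44×10^-3)(0.0350×10^-3) / 5.888×10^-7 = 0.442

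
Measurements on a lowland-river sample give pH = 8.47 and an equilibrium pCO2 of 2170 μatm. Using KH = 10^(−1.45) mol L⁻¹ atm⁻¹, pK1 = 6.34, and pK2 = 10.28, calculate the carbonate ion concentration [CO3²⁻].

[CO2*] = KH · pCO2 = 10^(−1.45) × 2170×10^-6 = 7.699×10^-5 mol/L
α₀ = 1/(1 + K1/[H⁺] + K1K2/[H⁺]²) = 1/(1 + 10^+2.13 + 10^+0.32) = 0.007247
DIC = [CO2*]/α₀ = 7.699×10^-5 / 0.007247 = 10.62 mmol/L
[CO3²⁻] = α₂·DIC; α₂ = 0.01514, so [CO3²⁻] = 0.01514 × 10.62 = 0.161 mmol/L

[CO3²⁻] = 0.161 mmol/L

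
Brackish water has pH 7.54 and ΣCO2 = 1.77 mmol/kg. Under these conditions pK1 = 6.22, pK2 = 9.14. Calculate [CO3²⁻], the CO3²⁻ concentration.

α₂ = 1 / (1 + [H⁺]/K2 + [H⁺]²/(K1K2)) = 1 / (1 + 10^+1.60 + 10^+0.28)
   = 1 / (1 + 39.811 + 1.9055) = 1/42.716 = 0.02341
[CO3²⁻] = α₂ × DIC = 0.02341 × 1.77 = 0.0414 mmol/kg

[CO3²⁻] = 0.0414 mmol/kg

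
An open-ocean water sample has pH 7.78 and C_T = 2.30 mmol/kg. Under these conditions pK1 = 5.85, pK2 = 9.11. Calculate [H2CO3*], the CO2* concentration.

[CO2*] = 0.0255 mmol/kg

α₀ = 1 / (1 + K1/[H⁺] + K1K2/[H⁺]²) = 1 / (1 + 10^+1.93 + 10^+0.60)
   = 1 / (1 + 85.114 + 3.9811) = 1/90.095 = 0.01110
[CO2*] = α₀ × DIC = 0.01110 × 2.30 = 0.0255 mmol/kg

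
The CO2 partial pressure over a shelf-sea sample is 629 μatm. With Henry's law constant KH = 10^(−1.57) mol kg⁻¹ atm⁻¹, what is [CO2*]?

[CO2*] = 16.9 μmol/kg

KH = 10^(−1.57) = 2.692×10^-2 mol kg⁻¹ atm⁻¹
[CO2*] = KH · pCO2 = 2.692×10^-2 × 629×10^-6 atm = 1.69×10^-5 mol/kg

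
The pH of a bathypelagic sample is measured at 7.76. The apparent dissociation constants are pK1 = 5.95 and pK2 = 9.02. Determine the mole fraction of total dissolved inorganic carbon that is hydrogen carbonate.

α₁ = 1 / (1 + [H⁺]/K1 + K2/[H⁺]) = 1 / (1 + 10^-1.81 + 10^-1.26)
   = 1 / (1 + 0.015488 + 0.054954) = 1/1.0704 = 0.9342

α₁ = 0.934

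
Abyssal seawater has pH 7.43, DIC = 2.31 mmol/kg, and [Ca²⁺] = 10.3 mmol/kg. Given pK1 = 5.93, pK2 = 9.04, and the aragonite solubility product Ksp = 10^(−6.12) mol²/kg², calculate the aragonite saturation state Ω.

Ω = 0.729

α₂ = 1 / (1 + [H⁺]/K2 + [H⁺]²/(K1K2)) = 1 / (1 + 10^+1.61 + 10^+0.11)
   = 1 / (1 + 40.738 + 1.2882) = 1/43.026 = 0.02324
[CO3²⁻] = α₂ × DIC = 0.02324 × 2.31 = 0.05369 mmol/kg
Ksp = 10^(−6.12) = 7.586×10^-7
Ω = [Ca²⁺][CO3²⁻]/Ksp = (10.3×10^-3)(5.369×10^-5) / 7.586×10^-7 = 0.729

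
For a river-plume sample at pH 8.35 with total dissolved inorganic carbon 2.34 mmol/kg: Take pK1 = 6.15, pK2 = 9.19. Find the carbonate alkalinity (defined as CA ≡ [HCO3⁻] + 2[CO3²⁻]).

CA = [HCO3⁻] + 2[CO3²⁻] = (α₁ + 2α₂)·DIC
At pH 8.35: [H⁺]/K1 = 10^-2.20 = 0.0063096, K2/[H⁺] = 10^-0.84 = 0.14454
α₁ = 1/(1 + 0.0063096 + 0.14454) = 1/1.1509 = 0.8689; α₂ = α₁·K2/[H⁺] = 0.1256
α₁ + 2α₂ = 1.1201
CA = 1.1201 × 2.34 = 2.62 mmol/kg

CA = 2.62 mmol/kg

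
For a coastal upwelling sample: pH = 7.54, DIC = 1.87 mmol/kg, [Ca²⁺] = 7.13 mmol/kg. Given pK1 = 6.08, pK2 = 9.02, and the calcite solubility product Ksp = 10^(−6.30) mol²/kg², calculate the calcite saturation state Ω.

α₂ = 1 / (1 + [H⁺]/K2 + [H⁺]²/(K1K2)) = 1 / (1 + 10^+1.48 + 10^+0.02)
   = 1 / (1 + 30.200 + 1.0471) = 1/32.247 = 0.03101
[CO3²⁻] = α₂ × DIC = 0.03101 × 1.87 = 0.05799 mmol/kg
Ksp = 10^(−6.30) = 5.012×10^-7
Ω = [Ca²⁺][CO3²⁻]/Ksp = (7.13×10^-3)(5.799×10^-5) / 5.012×10^-7 = 0.825

Ω = 0.825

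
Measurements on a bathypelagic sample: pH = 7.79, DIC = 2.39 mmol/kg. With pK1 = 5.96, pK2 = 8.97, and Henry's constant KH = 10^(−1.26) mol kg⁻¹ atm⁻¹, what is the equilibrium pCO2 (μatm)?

pCO2 = 595 μatm

α₀ = 1 / (1 + K1/[H⁺] + K1K2/[H⁺]²) = 1 / (1 + 10^+1.83 + 10^+0.65)
   = 1 / (1 + 67.608 + 4.4668) = 1/73.075 = 0.01368
[CO2*] = α₀ × DIC = 0.01368 × 2.39 = 0.03271 mmol/kg
pCO2 = [CO2*]/KH = 3.271×10^-5 / 5.495×10^-2 = 595 μatm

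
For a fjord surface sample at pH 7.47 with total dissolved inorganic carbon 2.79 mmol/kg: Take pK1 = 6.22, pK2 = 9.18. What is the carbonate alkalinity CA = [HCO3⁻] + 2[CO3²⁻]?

CA = [HCO3⁻] + 2[CO3²⁻] = (α₁ + 2α₂)·DIC
At pH 7.47: [H⁺]/K1 = 10^-1.25 = 0.056234, K2/[H⁺] = 10^-1.71 = 0.019498
α₁ = 1/(1 + 0.056234 + 0.019498) = 1/1.0757 = 0.9296; α₂ = α₁·K2/[H⁺] = 0.01813
α₁ + 2α₂ = 0.9659
CA = 0.9659 × 2.79 = 2.69 mmol/kg

CA = 2.69 mmol/kg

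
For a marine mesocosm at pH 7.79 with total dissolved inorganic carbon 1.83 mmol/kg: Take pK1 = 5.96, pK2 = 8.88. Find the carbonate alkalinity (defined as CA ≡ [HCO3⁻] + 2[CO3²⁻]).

CA = [HCO3⁻] + 2[CO3²⁻] = (α₁ + 2α₂)·DIC
At pH 7.79: [H⁺]/K1 = 10^-1.83 = 0.014791, K2/[H⁺] = 10^-1.09 = 0.081283
α₁ = 1/(1 + 0.014791 + 0.081283) = 1/1.0961 = 0.9123; α₂ = α₁·K2/[H⁺] = 0.07416
α₁ + 2α₂ = 1.0607
CA = 1.0607 × 1.83 = 1.94 mmol/kg

CA = 1.94 mmol/kg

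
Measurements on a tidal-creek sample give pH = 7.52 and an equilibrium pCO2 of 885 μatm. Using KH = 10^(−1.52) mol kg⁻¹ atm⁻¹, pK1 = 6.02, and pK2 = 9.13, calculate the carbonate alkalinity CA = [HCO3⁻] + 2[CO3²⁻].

[CO2*] = KH · pCO2 = 10^(−1.52) × 885×10^-6 = 2.673×10^-5 mol/kg
α₀ = 1/(1 + K1/[H⁺] + K1K2/[H⁺]²) = 1/(1 + 10^+1.50 + 10^-0.11) = 0.02994
DIC = [CO2*]/α₀ = 2.673×10^-5 / 0.02994 = 0.8926 mmol/kg
CA = (α₁ + 2α₂)·DIC = (0.9468 + 2×0.02324) × 0.8926 = 0.887 mmol/kg

CA = 0.887 mmol/kg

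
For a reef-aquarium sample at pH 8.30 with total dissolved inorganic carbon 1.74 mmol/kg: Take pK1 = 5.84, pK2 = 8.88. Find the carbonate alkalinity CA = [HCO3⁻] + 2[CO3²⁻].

CA = [HCO3⁻] + 2[CO3²⁻] = (α₁ + 2α₂)·DIC
At pH 8.30: [H⁺]/K1 = 10^-2.46 = 0.0034674, K2/[H⁺] = 10^-0.58 = 0.26303
α₁ = 1/(1 + 0.0034674 + 0.26303) = 1/1.2665 = 0.7896; α₂ = α₁·K2/[H⁺] = 0.2077
α₁ + 2α₂ = 1.2049
CA = 1.2049 × 1.74 = 2.10 mmol/kg

CA = 2.10 mmol/kg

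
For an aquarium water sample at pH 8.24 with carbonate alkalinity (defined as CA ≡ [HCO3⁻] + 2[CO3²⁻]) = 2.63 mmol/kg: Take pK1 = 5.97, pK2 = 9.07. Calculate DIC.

DIC = 2.34 mmol/kg

CA = [HCO3⁻] + 2[CO3²⁻] = (α₁ + 2α₂)·DIC
At pH 8.24: [H⁺]/K1 = 10^-2.27 = 0.0053703, K2/[H⁺] = 10^-0.83 = 0.14791
α₁ = 1/(1 + 0.0053703 + 0.14791) = 1/1.1533 = 0.8671; α₂ = α₁·K2/[H⁺] = 0.1283
α₁ + 2α₂ = 1.1236
DIC = CA / (α₁ + 2α₂) = 2.63 / 1.1236 = 2.34 mmol/kg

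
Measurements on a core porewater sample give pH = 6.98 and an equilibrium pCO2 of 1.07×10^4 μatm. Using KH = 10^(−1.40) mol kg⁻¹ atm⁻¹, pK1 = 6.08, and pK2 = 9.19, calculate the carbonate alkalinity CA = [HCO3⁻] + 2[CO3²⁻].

CA = 3.43 mmol/kg

[CO2*] = KH · pCO2 = 10^(−1.40) × 1.07×10^4×10^-6 = 4.260×10^-4 mol/kg
α₀ = 1/(1 + K1/[H⁺] + K1K2/[H⁺]²) = 1/(1 + 10^+0.90 + 10^-1.31) = 0.1112
DIC = [CO2*]/α₀ = 4.260×10^-4 / 0.1112 = 3.830 mmol/kg
CA = (α₁ + 2α₂)·DIC = (0.8833 + 2×0.005447) × 3.830 = 3.43 mmol/kg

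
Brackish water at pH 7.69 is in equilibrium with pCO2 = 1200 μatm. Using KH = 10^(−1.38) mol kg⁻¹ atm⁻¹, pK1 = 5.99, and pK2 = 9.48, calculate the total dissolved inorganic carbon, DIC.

DIC = 2.60 mmol/kg

[CO2*] = KH · pCO2 = 10^(−1.38) × 1200×10^-6 = 5.002×10^-5 mol/kg
α₀ = 1/(1 + K1/[H⁺] + K1K2/[H⁺]²) = 1/(1 + 10^+1.70 + 10^-0.09) = 0.01926
DIC = [CO2*]/α₀ = 5.002×10^-5 / 0.01926 = 2.60 mmol/kg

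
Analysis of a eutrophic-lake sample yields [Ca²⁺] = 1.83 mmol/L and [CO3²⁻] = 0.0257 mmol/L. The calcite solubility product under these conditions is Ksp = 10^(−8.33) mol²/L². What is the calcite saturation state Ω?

Ω = 10.1

Ksp = 10^(−8.33) = 4.677×10^-9
Ω = [Ca²⁺][CO3²⁻]/Ksp = (1.83×10^-3)(0.0257×10^-3) / 4.677×10^-9 = 10.1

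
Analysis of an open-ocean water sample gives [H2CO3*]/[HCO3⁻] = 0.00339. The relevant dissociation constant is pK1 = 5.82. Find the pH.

pH = 8.29

From K1 = [H⁺][HCO3⁻]/[H2CO3*]:  pH = pK1 − log₁₀([H2CO3*]/[HCO3⁻])
log₁₀(0.00339) = -2.470
pH = 5.82 − (-2.470) = 8.29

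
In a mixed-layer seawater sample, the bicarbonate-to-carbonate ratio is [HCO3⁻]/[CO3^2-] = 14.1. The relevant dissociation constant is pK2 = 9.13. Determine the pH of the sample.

pH = 7.98

From K2 = [H⁺][CO3^2-]/[HCO3⁻]:  pH = pK2 − log₁₀([HCO3⁻]/[CO3^2-])
log₁₀(14.1) = +1.149
pH = 9.13 − (+1.149) = 7.98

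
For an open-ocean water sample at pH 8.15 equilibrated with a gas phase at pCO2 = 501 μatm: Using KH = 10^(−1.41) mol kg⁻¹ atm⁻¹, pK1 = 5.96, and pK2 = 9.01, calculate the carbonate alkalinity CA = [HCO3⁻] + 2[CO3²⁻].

[CO2*] = KH · pCO2 = 10^(−1.41) × 501×10^-6 = 1.949×10^-5 mol/kg
α₀ = 1/(1 + K1/[H⁺] + K1K2/[H⁺]²) = 1/(1 + 10^+2.19 + 10^+1.33) = 0.005641
DIC = [CO2*]/α₀ = 1.949×10^-5 / 0.005641 = 3.455 mmol/kg
CA = (α₁ + 2α₂)·DIC = (0.8737 + 2×0.1206) × 3.455 = 3.85 mmol/kg

CA = 3.85 mmol/kg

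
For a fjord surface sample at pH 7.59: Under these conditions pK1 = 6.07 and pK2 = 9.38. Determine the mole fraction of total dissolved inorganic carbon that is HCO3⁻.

α₁ = 1 / (1 + [H⁺]/K1 + K2/[H⁺]) = 1 / (1 + 10^-1.52 + 10^-1.79)
   = 1 / (1 + 0.030200 + 0.016218) = 1/1.0464 = 0.9556

α₁ = 0.956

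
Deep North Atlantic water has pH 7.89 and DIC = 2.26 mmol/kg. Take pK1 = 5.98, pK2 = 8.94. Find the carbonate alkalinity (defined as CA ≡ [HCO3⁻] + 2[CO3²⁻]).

CA = 2.42 mmol/kg

CA = [HCO3⁻] + 2[CO3²⁻] = (α₁ + 2α₂)·DIC
At pH 7.89: [H⁺]/K1 = 10^-1.91 = 0.012303, K2/[H⁺] = 10^-1.05 = 0.089125
α₁ = 1/(1 + 0.012303 + 0.089125) = 1/1.1014 = 0.9079; α₂ = α₁·K2/[H⁺] = 0.08092
α₁ + 2α₂ = 1.0697
CA = 1.0697 × 2.26 = 2.42 mmol/kg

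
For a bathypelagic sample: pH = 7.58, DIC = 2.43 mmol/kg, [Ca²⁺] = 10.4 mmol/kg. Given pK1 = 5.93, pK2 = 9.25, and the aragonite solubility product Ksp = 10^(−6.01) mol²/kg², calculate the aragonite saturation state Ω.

Ω = 0.530

α₂ = 1 / (1 + [H⁺]/K2 + [H⁺]²/(K1K2)) = 1 / (1 + 10^+1.67 + 10^+0.02)
   = 1 / (1 + 46.774 + 1.0471) = 1/48.821 = 0.02048
[CO3²⁻] = α₂ × DIC = 0.02048 × 2.43 = 0.04977 mmol/kg
Ksp = 10^(−6.01) = 9.772×10^-7
Ω = [Ca²⁺][CO3²⁻]/Ksp = (10.4×10^-3)(4.977×10^-5) / 9.772×10^-7 = 0.530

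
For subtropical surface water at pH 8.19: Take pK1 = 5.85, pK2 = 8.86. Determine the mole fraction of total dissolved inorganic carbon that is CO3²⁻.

α₂ = 0.175

α₂ = 1 / (1 + [H⁺]/K2 + [H⁺]²/(K1K2)) = 1 / (1 + 10^+0.67 + 10^-1.67)
   = 1 / (1 + 4.6774 + 0.021380) = 1/5.6987 = 0.1755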